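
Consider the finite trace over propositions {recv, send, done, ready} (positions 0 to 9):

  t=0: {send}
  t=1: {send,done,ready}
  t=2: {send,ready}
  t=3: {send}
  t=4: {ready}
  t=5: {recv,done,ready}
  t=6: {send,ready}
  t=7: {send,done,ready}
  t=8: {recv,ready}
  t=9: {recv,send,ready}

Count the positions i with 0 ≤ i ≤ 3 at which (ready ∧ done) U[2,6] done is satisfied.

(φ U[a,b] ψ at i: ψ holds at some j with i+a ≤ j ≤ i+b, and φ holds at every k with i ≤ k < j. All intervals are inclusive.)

0

Evaluate at each i in [0,3]:
  i=0: ✗ (lhs fails at k=0 before rhs at j=5)
  i=1: ✗ (lhs fails at k=2 before rhs at j=5)
  i=2: ✗ (lhs fails at k=2 before rhs at j=5)
  i=3: ✗ (lhs fails at k=3 before rhs at j=5)
Positions where it holds: {} → 0.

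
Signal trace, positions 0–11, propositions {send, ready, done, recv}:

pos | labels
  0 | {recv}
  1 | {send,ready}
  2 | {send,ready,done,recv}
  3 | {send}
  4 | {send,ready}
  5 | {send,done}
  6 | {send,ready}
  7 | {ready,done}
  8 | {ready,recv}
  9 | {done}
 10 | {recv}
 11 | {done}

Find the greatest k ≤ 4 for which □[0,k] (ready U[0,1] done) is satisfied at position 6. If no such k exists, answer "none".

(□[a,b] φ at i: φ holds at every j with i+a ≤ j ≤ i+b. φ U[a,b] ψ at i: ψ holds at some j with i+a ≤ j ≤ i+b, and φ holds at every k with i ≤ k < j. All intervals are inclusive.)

3

(ready U[0,1] done) must hold from j=6 onward; find where it first fails.
  j=6: holds
  j=7: holds
  j=8: holds
  j=9: holds
  j=10: fails
Holds on [6,9], so largest k = 3.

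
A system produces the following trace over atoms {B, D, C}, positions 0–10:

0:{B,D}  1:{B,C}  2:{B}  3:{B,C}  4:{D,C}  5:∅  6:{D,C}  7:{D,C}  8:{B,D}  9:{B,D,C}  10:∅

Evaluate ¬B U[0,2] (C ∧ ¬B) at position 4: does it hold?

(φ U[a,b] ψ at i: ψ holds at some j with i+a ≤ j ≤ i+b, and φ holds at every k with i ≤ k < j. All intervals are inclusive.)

True

Need some j in [4,6] with (C ∧ ¬B), and ¬B at every k in [4,j-1].
  j=4: (C ∧ ¬B) holds; no prefix to check → satisfied.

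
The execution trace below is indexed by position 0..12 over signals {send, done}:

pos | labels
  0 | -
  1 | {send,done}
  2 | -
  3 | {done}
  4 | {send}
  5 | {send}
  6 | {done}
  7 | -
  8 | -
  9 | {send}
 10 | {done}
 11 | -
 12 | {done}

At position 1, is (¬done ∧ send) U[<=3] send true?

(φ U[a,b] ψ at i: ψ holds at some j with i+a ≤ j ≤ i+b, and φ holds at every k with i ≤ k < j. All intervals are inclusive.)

Yes

Need some j in [1,4] with send, and (¬done ∧ send) at every k in [1,j-1].
  j=1: send holds; no prefix to check → satisfied.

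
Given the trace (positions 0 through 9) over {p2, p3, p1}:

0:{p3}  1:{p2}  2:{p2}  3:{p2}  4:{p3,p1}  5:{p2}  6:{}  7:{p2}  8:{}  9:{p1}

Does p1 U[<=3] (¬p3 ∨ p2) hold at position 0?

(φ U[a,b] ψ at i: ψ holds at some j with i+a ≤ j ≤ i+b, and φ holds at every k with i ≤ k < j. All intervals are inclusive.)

Does not hold

Need some j in [0,3] with (¬p3 ∨ p2), and p1 at every k in [0,j-1].
  j=0: (¬p3 ∨ p2) false.
  j=1: (¬p3 ∨ p2) holds, but p1 fails at k=0 → not this j.
  j=2: (¬p3 ∨ p2) holds, but p1 fails at k=0 → not this j.
  j=3: (¬p3 ∨ p2) holds, but p1 fails at k=0 → not this j.
No j in the window works → until fails.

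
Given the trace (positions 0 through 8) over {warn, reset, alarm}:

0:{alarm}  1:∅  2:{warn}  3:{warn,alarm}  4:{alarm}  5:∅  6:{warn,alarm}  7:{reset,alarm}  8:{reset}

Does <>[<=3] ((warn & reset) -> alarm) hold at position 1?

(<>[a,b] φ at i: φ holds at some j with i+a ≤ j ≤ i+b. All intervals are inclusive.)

True

Check ((warn & reset) -> alarm) at each j in [1,4]:
  j=1: true
  j=2: true
  j=3: true
  j=4: true
Found at j=1 → formula holds.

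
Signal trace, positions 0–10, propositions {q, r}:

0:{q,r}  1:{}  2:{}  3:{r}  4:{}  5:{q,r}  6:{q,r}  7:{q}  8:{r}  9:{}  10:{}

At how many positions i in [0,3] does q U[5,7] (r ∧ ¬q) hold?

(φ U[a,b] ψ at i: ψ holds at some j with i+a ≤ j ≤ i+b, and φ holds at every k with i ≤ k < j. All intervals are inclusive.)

0

Evaluate at each i in [0,3]:
  i=0: ✗ (no rhs in [5,7])
  i=1: ✗ (lhs fails at k=1 before rhs at j=8)
  i=2: ✗ (lhs fails at k=2 before rhs at j=8)
  i=3: ✗ (lhs fails at k=3 before rhs at j=8)
Positions where it holds: {} → 0.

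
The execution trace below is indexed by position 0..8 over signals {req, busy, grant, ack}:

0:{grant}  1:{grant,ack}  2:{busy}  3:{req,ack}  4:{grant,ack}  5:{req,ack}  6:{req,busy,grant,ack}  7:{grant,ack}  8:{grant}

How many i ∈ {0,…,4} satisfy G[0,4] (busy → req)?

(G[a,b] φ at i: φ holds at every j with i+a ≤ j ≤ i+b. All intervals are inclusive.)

2

Evaluate at each i in [0,4]:
  i=0: ✗ (fails at j=2)
  i=1: ✗ (fails at j=2)
  i=2: ✗ (fails at j=2)
  i=3: ✓ (all of [3,7])
  i=4: ✓ (all of [4,8])
Positions where it holds: {3, 4} → 2.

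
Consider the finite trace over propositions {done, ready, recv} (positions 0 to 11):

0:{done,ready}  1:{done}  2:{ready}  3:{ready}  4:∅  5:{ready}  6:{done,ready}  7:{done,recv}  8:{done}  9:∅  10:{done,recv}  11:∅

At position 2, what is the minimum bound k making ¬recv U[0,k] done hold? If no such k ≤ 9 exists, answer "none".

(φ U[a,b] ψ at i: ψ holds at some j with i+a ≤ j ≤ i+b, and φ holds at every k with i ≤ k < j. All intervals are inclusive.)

4

Need earliest j ≥ 2 with done, and ¬recv at every k in [2,j-1].
  j=2: rhs fails.
  j=3: rhs fails.
  j=4: rhs fails.
  j=5: rhs fails.
  j=6: rhs holds; lhs holds on [2,5]. k = 4.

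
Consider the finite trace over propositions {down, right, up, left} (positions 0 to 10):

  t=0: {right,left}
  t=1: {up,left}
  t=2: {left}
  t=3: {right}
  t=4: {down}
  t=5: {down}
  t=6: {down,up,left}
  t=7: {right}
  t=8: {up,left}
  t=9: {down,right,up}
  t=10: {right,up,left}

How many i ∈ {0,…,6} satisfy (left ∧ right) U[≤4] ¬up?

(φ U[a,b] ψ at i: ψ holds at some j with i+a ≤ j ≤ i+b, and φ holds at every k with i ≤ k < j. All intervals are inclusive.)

Evaluate at each i in [0,6]:
  i=0: ✓ (rhs at j=0)
  i=1: ✗ (lhs fails at k=1 before rhs at j=2)
  i=2: ✓ (rhs at j=2)
  i=3: ✓ (rhs at j=3)
  i=4: ✓ (rhs at j=4)
  i=5: ✓ (rhs at j=5)
  i=6: ✗ (lhs fails at k=6 before rhs at j=7)
Positions where it holds: {0, 2, 3, 4, 5} → 5.

5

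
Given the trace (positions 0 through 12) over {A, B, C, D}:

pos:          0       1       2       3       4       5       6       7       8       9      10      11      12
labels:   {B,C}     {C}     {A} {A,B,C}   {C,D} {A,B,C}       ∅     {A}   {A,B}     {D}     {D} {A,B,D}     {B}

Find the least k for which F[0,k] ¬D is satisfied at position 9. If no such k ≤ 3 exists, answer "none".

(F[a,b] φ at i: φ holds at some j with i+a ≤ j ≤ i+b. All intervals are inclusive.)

3

Scan j = 9,10,… for ¬D:
  j=9: fails
  j=10: fails
  j=11: fails
  j=12: holds
First hit at j=12, so smallest k = 12-9 = 3.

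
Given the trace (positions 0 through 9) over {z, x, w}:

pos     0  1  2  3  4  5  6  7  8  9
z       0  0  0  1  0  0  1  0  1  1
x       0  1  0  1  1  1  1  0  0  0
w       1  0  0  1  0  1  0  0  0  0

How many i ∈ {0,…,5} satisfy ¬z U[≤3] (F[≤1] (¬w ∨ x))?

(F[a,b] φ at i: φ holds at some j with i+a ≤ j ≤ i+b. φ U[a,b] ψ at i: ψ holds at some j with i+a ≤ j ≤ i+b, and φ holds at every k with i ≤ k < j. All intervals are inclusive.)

6

Evaluate at each i in [0,5]:
  i=0: ✓ (rhs at j=0)
  i=1: ✓ (rhs at j=1)
  i=2: ✓ (rhs at j=2)
  i=3: ✓ (rhs at j=3)
  i=4: ✓ (rhs at j=4)
  i=5: ✓ (rhs at j=5)
Positions where it holds: {0, 1, 2, 3, 4, 5} → 6.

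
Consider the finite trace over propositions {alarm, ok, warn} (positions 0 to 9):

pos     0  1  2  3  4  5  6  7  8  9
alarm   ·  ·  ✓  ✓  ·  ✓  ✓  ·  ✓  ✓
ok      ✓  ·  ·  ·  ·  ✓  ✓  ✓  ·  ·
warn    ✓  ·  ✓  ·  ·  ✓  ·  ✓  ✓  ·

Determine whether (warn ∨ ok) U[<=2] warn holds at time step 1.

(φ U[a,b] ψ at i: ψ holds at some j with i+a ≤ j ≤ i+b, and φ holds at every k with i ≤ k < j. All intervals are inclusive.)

Need some j in [1,3] with warn, and (warn ∨ ok) at every k in [1,j-1].
  j=1: warn false.
  j=2: warn holds, but (warn ∨ ok) fails at k=1 → not this j.
  j=3: warn false.
No j in the window works → until fails.

False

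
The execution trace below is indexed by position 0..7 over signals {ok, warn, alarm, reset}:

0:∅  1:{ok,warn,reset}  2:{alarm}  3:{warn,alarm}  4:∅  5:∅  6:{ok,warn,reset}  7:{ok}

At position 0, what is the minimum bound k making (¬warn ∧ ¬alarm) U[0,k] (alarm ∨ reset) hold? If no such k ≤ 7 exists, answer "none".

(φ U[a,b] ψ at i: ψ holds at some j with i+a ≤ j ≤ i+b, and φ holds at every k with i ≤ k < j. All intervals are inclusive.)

1

Need earliest j ≥ 0 with (alarm ∨ reset), and (¬warn ∧ ¬alarm) at every k in [0,j-1].
  j=0: rhs fails.
  j=1: rhs holds; lhs holds on [0,0]. k = 1.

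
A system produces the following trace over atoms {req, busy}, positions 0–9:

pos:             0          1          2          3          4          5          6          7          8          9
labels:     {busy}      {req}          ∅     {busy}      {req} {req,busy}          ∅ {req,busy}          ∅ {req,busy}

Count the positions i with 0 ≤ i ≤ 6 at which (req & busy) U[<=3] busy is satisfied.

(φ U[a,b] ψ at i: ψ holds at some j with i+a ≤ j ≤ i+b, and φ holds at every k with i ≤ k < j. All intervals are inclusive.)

Evaluate at each i in [0,6]:
  i=0: ✓ (rhs at j=0)
  i=1: ✗ (lhs fails at k=1 before rhs at j=3)
  i=2: ✗ (lhs fails at k=2 before rhs at j=3)
  i=3: ✓ (rhs at j=3)
  i=4: ✗ (lhs fails at k=4 before rhs at j=5)
  i=5: ✓ (rhs at j=5)
  i=6: ✗ (lhs fails at k=6 before rhs at j=7)
Positions where it holds: {0, 3, 5} → 3.

3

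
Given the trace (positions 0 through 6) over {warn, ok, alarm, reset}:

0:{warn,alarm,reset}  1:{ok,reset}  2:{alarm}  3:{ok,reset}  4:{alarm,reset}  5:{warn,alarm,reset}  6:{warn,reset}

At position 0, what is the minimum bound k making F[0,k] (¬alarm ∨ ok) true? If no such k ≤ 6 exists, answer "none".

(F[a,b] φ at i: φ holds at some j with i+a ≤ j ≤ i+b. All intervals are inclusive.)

1

Scan j = 0,1,… for (¬alarm ∨ ok):
  j=0: fails
  j=1: holds
First hit at j=1, so smallest k = 1-0 = 1.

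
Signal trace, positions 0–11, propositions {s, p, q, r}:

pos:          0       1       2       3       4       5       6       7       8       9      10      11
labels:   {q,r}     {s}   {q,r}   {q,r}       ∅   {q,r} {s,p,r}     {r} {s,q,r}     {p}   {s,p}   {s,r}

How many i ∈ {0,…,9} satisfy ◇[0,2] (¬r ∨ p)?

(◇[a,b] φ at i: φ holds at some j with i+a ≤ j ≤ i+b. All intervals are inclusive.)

10

Evaluate at each i in [0,9]:
  i=0: ✓ (witness j=1)
  i=1: ✓ (witness j=1)
  i=2: ✓ (witness j=4)
  i=3: ✓ (witness j=4)
  i=4: ✓ (witness j=4)
  i=5: ✓ (witness j=6)
  i=6: ✓ (witness j=6)
  i=7: ✓ (witness j=9)
  i=8: ✓ (witness j=9)
  i=9: ✓ (witness j=9)
Positions where it holds: {0, 1, 2, 3, 4, 5, 6, 7, 8, 9} → 10.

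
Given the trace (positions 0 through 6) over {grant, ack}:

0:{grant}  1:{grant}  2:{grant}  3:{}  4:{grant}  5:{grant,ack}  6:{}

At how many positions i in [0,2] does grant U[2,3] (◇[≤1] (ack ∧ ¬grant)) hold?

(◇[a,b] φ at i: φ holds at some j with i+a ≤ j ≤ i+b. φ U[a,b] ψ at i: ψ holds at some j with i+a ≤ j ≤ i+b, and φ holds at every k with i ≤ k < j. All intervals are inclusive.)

0

Evaluate at each i in [0,2]:
  i=0: ✗ (no rhs in [2,3])
  i=1: ✗ (no rhs in [3,4])
  i=2: ✗ (no rhs in [4,5])
Positions where it holds: {} → 0.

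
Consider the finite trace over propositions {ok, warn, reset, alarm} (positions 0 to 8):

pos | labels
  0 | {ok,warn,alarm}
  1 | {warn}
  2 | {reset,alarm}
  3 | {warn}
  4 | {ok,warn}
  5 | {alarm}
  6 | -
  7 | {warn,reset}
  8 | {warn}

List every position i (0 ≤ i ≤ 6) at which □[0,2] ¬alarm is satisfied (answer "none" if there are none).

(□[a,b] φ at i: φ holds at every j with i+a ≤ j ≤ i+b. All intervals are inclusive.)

Evaluate at each i in [0,6]:
  i=0: ✗ (fails at j=0)
  i=1: ✗ (fails at j=2)
  i=2: ✗ (fails at j=2)
  i=3: ✗ (fails at j=5)
  i=4: ✗ (fails at j=5)
  i=5: ✗ (fails at j=5)
  i=6: ✓ (all of [6,8])

6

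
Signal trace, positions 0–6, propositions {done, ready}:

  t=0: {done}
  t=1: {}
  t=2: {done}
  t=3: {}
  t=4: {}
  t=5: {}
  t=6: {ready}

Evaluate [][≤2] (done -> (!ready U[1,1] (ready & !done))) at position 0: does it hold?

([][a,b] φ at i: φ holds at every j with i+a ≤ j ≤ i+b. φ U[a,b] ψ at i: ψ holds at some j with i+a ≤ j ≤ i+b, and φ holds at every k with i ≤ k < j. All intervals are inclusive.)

Does not hold

Check (done -> (!ready U[1,1] (ready & !done))) at every j in [0,2]:
  j=0: antecedent true; consequent fails → ✗
  j=1: antecedent false → ✓
  j=2: antecedent true; consequent fails → ✗
Fails at j=0 → formula fails.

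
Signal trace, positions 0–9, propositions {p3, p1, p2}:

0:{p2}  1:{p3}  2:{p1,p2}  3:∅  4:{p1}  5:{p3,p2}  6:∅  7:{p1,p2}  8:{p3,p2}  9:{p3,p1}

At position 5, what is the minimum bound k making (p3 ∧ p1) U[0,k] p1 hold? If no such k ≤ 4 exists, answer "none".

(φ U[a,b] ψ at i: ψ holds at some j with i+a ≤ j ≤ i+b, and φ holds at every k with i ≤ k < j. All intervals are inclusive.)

none

Need earliest j ≥ 5 with p1, and (p3 ∧ p1) at every k in [5,j-1].
  j=5: rhs fails.
  j=6: rhs fails.
  j=7: rhs holds but lhs fails at k=5.
  j=8: rhs fails.
  j=9: rhs holds but lhs fails at k=5.
No witness within the range → none.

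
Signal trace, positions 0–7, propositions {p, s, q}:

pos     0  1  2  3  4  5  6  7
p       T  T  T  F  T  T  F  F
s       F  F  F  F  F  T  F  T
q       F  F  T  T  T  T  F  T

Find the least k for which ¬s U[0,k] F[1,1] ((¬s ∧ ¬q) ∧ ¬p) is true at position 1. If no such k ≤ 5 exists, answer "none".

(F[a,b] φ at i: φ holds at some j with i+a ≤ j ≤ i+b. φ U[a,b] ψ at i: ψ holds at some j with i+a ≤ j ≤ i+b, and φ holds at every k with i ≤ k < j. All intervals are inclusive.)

4

Need earliest j ≥ 1 with F[1,1] ((¬s ∧ ¬q) ∧ ¬p), and ¬s at every k in [1,j-1].
  j=1: rhs fails.
  j=2: rhs fails.
  j=3: rhs fails.
  j=4: rhs fails.
  j=5: rhs holds; lhs holds on [1,4]. k = 4.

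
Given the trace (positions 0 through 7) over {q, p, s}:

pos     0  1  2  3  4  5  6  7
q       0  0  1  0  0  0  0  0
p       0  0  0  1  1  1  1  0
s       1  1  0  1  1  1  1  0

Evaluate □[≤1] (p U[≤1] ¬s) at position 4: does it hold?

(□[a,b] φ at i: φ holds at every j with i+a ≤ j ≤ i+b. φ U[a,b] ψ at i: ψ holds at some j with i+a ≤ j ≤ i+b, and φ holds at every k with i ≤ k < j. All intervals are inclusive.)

No

Check (p U[≤1] ¬s) at every j in [4,5]:
  j=4: fails
  j=5: fails
Fails at j=4 → formula fails.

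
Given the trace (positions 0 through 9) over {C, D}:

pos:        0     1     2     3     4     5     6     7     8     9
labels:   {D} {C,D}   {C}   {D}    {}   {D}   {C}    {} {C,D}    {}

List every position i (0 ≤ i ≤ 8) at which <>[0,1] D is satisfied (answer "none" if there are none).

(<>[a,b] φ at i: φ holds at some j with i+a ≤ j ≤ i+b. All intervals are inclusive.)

0, 1, 2, 3, 4, 5, 7, 8

Evaluate at each i in [0,8]:
  i=0: ✓ (witness j=0)
  i=1: ✓ (witness j=1)
  i=2: ✓ (witness j=3)
  i=3: ✓ (witness j=3)
  i=4: ✓ (witness j=5)
  i=5: ✓ (witness j=5)
  i=6: ✗ (none in [6,7])
  i=7: ✓ (witness j=8)
  i=8: ✓ (witness j=8)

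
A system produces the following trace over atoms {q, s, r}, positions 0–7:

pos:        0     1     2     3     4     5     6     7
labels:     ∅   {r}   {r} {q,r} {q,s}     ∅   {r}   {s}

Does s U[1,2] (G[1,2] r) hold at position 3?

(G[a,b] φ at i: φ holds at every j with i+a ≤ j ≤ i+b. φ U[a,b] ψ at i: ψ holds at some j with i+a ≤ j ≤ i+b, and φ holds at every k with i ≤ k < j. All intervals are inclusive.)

Need some j in [4,5] with G[1,2] r, and s at every k in [3,j-1].
  j=4: G[1,2] r — fails at 5.
  j=5: G[1,2] r — fails at 7.
No j in the window works → until fails.

False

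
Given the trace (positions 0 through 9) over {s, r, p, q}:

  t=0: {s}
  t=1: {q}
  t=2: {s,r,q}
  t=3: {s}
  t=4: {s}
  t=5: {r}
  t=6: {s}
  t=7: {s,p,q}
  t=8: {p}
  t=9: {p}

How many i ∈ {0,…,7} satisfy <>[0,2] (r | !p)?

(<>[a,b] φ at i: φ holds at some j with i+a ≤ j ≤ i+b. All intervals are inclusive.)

Evaluate at each i in [0,7]:
  i=0: ✓ (witness j=0)
  i=1: ✓ (witness j=1)
  i=2: ✓ (witness j=2)
  i=3: ✓ (witness j=3)
  i=4: ✓ (witness j=4)
  i=5: ✓ (witness j=5)
  i=6: ✓ (witness j=6)
  i=7: ✗ (none in [7,9])
Positions where it holds: {0, 1, 2, 3, 4, 5, 6} → 7.

7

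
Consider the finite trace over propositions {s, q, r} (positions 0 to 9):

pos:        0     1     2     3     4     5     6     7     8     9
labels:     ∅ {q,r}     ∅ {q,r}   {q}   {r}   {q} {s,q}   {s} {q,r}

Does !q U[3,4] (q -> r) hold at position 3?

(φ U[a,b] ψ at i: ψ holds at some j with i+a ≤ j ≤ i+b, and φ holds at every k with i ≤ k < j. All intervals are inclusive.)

Need some j in [6,7] with (q -> r), and !q at every k in [3,j-1].
  j=6: (q -> r) false.
  j=7: (q -> r) false.
No j in the window works → until fails.

No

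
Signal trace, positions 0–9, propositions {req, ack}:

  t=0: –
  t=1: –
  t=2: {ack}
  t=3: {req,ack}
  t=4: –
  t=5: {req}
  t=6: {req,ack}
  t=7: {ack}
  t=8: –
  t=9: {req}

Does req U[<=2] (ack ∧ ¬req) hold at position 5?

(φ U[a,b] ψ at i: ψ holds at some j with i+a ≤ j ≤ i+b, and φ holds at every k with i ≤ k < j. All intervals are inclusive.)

Need some j in [5,7] with (ack ∧ ¬req), and req at every k in [5,j-1].
  j=5: (ack ∧ ¬req) false.
  j=6: (ack ∧ ¬req) false.
  j=7: (ack ∧ ¬req) holds; req holds at every k in [5,6] → satisfied.

True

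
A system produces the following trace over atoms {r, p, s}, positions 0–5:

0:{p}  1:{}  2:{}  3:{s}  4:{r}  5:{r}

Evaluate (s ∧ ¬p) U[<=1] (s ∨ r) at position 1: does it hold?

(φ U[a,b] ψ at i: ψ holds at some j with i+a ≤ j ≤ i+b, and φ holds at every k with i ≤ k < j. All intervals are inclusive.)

Need some j in [1,2] with (s ∨ r), and (s ∧ ¬p) at every k in [1,j-1].
  j=1: (s ∨ r) false.
  j=2: (s ∨ r) false.
No j in the window works → until fails.

Does not hold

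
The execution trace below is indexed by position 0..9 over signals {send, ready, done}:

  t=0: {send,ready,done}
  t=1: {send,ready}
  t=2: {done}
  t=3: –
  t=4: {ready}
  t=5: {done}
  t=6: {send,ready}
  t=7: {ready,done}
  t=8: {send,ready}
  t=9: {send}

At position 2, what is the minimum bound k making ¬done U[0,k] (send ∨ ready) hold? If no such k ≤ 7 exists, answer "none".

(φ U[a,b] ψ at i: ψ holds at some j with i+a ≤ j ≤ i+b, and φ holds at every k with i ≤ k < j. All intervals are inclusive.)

none

Need earliest j ≥ 2 with (send ∨ ready), and ¬done at every k in [2,j-1].
  j=2: rhs fails.
  j=3: rhs fails.
  j=4: rhs holds but lhs fails at k=2.
  j=5: rhs fails.
  j=6: rhs holds but lhs fails at k=2.
  j=7: rhs holds but lhs fails at k=2.
  j=8: rhs holds but lhs fails at k=2.
  j=9: rhs holds but lhs fails at k=2.
No witness within the range → none.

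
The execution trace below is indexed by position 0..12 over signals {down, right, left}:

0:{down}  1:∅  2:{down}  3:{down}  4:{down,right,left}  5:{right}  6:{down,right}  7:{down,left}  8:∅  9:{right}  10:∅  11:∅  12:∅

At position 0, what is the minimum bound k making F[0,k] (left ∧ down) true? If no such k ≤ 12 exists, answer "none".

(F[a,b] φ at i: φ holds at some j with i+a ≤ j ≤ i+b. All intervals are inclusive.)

4

Scan j = 0,1,… for (left ∧ down):
  j=0: fails
  j=1: fails
  j=2: fails
  j=3: fails
  j=4: holds
First hit at j=4, so smallest k = 4-0 = 4.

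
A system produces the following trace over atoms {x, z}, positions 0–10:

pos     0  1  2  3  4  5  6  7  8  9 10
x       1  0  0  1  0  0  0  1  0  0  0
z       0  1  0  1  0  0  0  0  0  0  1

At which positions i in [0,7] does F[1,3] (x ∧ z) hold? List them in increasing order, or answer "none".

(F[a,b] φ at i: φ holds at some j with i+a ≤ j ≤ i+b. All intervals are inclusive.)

Evaluate at each i in [0,7]:
  i=0: ✓ (witness j=3)
  i=1: ✓ (witness j=3)
  i=2: ✓ (witness j=3)
  i=3: ✗ (none in [4,6])
  i=4: ✗ (none in [5,7])
  i=5: ✗ (none in [6,8])
  i=6: ✗ (none in [7,9])
  i=7: ✗ (none in [8,10])

0, 1, 2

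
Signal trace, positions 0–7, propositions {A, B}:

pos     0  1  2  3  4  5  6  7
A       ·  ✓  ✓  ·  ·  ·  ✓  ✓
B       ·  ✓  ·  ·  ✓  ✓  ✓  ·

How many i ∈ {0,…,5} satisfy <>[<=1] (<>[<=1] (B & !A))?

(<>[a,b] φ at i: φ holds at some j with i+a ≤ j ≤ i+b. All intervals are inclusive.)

Evaluate at each i in [0,5]:
  i=0: ✗ (none in [0,1])
  i=1: ✗ (none in [1,2])
  i=2: ✓ (witness j=3)
  i=3: ✓ (witness j=3)
  i=4: ✓ (witness j=4)
  i=5: ✓ (witness j=5)
Positions where it holds: {2, 3, 4, 5} → 4.

4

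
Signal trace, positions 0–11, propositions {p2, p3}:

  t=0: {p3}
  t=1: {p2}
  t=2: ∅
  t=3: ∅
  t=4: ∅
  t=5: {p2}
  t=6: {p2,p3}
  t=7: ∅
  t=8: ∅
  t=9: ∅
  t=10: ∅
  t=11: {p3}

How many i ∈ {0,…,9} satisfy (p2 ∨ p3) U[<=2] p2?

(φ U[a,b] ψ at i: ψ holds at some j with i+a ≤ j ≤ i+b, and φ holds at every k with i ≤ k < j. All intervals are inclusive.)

Evaluate at each i in [0,9]:
  i=0: ✓ (rhs at j=1; lhs holds on [0,0])
  i=1: ✓ (rhs at j=1)
  i=2: ✗ (no rhs in [2,4])
  i=3: ✗ (lhs fails at k=3 before rhs at j=5)
  i=4: ✗ (lhs fails at k=4 before rhs at j=5)
  i=5: ✓ (rhs at j=5)
  i=6: ✓ (rhs at j=6)
  i=7: ✗ (no rhs in [7,9])
  i=8: ✗ (no rhs in [8,10])
  i=9: ✗ (no rhs in [9,11])
Positions where it holds: {0, 1, 5, 6} → 4.

4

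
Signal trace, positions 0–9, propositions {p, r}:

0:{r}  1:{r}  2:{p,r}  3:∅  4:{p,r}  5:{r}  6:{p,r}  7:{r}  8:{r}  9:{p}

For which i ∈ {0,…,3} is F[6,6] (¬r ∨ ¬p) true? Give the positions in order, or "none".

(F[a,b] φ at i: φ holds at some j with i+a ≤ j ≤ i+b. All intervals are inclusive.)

Evaluate at each i in [0,3]:
  i=0: ✗ (none in [6,6])
  i=1: ✓ (witness j=7)
  i=2: ✓ (witness j=8)
  i=3: ✓ (witness j=9)

1, 2, 3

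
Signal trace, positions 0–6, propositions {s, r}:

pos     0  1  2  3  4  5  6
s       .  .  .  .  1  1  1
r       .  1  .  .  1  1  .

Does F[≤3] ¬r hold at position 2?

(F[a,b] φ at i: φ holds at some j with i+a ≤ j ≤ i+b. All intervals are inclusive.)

Holds

Check ¬r at each j in [2,5]:
  j=2: true
  j=3: true
  j=4: false
  j=5: false
Found at j=2 → formula holds.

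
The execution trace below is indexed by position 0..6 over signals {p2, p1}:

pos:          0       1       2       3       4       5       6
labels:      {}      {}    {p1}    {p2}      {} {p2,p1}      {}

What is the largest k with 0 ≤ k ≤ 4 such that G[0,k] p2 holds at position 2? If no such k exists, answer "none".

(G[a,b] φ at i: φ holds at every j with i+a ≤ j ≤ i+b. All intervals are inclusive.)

none

p2 must hold from j=2 onward; find where it first fails.
  j=2: fails → no k works.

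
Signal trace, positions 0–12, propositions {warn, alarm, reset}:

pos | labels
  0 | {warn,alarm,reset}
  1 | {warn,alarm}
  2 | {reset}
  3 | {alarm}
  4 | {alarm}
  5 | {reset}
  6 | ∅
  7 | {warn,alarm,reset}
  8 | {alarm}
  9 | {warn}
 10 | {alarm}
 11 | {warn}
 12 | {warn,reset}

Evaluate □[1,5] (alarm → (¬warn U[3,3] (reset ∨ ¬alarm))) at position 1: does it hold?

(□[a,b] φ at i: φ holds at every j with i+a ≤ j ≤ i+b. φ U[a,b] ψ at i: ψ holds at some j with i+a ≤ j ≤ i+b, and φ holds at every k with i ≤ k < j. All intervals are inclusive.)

Check (alarm → (¬warn U[3,3] (reset ∨ ¬alarm))) at every j in [2,6]:
  j=2: antecedent false → ✓
  j=3: antecedent true; consequent holds → ✓
  j=4: antecedent true; consequent holds → ✓
  j=5: antecedent false → ✓
  j=6: antecedent false → ✓
All positions satisfy it → formula holds.

True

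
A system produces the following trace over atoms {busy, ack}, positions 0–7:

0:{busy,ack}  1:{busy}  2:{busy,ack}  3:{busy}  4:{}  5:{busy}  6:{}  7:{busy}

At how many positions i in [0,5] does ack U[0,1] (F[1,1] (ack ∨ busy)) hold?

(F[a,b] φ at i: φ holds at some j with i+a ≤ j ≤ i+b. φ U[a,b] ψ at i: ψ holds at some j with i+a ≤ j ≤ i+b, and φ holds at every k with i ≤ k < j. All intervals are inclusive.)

Evaluate at each i in [0,5]:
  i=0: ✓ (rhs at j=0)
  i=1: ✓ (rhs at j=1)
  i=2: ✓ (rhs at j=2)
  i=3: ✗ (lhs fails at k=3 before rhs at j=4)
  i=4: ✓ (rhs at j=4)
  i=5: ✗ (lhs fails at k=5 before rhs at j=6)
Positions where it holds: {0, 1, 2, 4} → 4.

4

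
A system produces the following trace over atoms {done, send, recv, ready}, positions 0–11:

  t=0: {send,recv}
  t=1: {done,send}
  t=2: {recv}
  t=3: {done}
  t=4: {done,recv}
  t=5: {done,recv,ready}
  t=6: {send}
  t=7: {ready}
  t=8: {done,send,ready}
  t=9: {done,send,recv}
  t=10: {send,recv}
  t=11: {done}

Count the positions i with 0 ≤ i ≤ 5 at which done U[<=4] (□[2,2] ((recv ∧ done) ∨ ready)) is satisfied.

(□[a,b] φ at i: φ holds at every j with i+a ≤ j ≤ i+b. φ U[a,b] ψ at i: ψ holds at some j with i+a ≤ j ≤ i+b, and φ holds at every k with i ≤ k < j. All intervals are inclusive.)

Evaluate at each i in [0,5]:
  i=0: ✗ (lhs fails at k=0 before rhs at j=2)
  i=1: ✓ (rhs at j=2; lhs holds on [1,1])
  i=2: ✓ (rhs at j=2)
  i=3: ✓ (rhs at j=3)
  i=4: ✓ (rhs at j=5; lhs holds on [4,4])
  i=5: ✓ (rhs at j=5)
Positions where it holds: {1, 2, 3, 4, 5} → 5.

5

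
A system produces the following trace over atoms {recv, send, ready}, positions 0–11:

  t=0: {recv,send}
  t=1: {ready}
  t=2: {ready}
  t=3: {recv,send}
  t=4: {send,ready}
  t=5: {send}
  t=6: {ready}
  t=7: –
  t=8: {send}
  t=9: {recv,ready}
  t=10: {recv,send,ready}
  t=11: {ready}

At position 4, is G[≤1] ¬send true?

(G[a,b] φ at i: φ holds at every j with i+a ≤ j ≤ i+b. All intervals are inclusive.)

Does not hold

Check ¬send at every j in [4,5]:
  j=4: false
  j=5: false
Fails at j=4 → formula fails.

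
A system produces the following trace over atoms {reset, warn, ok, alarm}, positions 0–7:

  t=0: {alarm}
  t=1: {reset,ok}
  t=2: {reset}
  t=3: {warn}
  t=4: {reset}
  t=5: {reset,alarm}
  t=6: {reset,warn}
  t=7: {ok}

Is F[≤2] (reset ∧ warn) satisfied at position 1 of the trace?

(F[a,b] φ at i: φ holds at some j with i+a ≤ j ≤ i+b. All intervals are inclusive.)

False

Check (reset ∧ warn) at each j in [1,3]:
  j=1: false
  j=2: false
  j=3: false
No position in the window satisfies it → formula fails.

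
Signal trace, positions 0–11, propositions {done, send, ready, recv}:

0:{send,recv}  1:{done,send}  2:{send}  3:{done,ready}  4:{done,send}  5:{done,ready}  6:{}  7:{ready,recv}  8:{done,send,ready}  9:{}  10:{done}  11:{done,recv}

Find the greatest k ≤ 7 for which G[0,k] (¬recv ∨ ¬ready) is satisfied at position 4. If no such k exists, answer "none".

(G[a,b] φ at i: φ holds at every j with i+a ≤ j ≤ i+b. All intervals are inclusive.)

2

(¬recv ∨ ¬ready) must hold from j=4 onward; find where it first fails.
  j=4: holds
  j=5: holds
  j=6: holds
  j=7: fails
Holds on [4,6], so largest k = 2.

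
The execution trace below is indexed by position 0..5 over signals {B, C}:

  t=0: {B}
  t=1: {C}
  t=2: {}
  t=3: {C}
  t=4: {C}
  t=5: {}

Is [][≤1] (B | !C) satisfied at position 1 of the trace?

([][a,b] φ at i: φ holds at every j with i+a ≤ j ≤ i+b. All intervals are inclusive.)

Check (B | !C) at every j in [1,2]:
  j=1: false
  j=2: true
Fails at j=1 → formula fails.

No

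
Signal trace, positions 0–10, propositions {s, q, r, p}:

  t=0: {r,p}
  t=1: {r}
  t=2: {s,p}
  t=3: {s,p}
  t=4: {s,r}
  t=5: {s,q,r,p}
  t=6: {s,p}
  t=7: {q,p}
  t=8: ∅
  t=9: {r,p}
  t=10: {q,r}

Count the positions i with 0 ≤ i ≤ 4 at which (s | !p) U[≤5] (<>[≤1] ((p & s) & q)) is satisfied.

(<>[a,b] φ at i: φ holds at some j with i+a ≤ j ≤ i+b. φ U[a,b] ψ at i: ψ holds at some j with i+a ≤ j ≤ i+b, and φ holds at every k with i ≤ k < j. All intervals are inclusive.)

4

Evaluate at each i in [0,4]:
  i=0: ✗ (lhs fails at k=0 before rhs at j=4)
  i=1: ✓ (rhs at j=4; lhs holds on [1,3])
  i=2: ✓ (rhs at j=4; lhs holds on [2,3])
  i=3: ✓ (rhs at j=4; lhs holds on [3,3])
  i=4: ✓ (rhs at j=4)
Positions where it holds: {1, 2, 3, 4} → 4.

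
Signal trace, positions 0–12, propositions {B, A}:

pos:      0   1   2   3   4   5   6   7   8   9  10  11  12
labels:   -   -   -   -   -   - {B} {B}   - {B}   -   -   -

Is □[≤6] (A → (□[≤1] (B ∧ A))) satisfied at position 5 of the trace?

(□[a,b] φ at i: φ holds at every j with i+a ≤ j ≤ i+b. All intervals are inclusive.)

Check (A → (□[≤1] (B ∧ A))) at every j in [5,11]:
  j=5: antecedent false → ✓
  j=6: antecedent false → ✓
  j=7: antecedent false → ✓
  j=8: antecedent false → ✓
  j=9: antecedent false → ✓
  j=10: antecedent false → ✓
  j=11: antecedent false → ✓
All positions satisfy it → formula holds.

Holds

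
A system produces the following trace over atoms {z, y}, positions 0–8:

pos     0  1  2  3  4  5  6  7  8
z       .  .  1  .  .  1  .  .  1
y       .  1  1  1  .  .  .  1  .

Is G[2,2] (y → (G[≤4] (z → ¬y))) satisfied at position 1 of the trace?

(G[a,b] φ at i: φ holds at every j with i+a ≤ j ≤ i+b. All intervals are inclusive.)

True

Check (y → (G[≤4] (z → ¬y))) at every j in [3,3]:
  j=3: antecedent true; consequent holds on [3,7] → ✓
All positions satisfy it → formula holds.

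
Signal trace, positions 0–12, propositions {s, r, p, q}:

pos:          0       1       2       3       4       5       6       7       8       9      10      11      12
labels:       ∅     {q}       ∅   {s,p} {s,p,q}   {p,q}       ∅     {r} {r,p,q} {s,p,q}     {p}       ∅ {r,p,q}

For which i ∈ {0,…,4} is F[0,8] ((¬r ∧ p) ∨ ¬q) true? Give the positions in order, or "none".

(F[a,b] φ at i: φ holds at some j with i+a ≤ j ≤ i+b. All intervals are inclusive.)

0, 1, 2, 3, 4

Evaluate at each i in [0,4]:
  i=0: ✓ (witness j=0)
  i=1: ✓ (witness j=2)
  i=2: ✓ (witness j=2)
  i=3: ✓ (witness j=3)
  i=4: ✓ (witness j=4)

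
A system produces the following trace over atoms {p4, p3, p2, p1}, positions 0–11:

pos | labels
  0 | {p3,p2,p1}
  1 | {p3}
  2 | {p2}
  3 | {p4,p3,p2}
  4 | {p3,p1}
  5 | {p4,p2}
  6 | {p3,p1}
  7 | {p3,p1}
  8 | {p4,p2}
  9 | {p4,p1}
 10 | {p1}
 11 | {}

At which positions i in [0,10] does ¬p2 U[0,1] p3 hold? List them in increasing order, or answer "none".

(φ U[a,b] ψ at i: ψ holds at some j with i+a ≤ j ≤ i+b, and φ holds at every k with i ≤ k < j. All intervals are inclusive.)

0, 1, 3, 4, 6, 7

Evaluate at each i in [0,10]:
  i=0: ✓ (rhs at j=0)
  i=1: ✓ (rhs at j=1)
  i=2: ✗ (lhs fails at k=2 before rhs at j=3)
  i=3: ✓ (rhs at j=3)
  i=4: ✓ (rhs at j=4)
  i=5: ✗ (lhs fails at k=5 before rhs at j=6)
  i=6: ✓ (rhs at j=6)
  i=7: ✓ (rhs at j=7)
  i=8: ✗ (no rhs in [8,9])
  i=9: ✗ (no rhs in [9,10])
  i=10: ✗ (no rhs in [10,11])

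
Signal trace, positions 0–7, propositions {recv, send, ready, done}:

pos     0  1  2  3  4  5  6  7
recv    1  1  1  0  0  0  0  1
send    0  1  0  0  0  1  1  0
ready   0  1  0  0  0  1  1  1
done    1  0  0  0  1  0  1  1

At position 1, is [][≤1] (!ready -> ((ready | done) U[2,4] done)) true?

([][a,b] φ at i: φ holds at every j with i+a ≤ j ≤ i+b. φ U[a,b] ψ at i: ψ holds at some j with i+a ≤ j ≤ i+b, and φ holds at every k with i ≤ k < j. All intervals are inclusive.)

Does not hold

Check (!ready -> ((ready | done) U[2,4] done)) at every j in [1,2]:
  j=1: antecedent false → ✓
  j=2: antecedent true; consequent fails → ✗
Fails at j=2 → formula fails.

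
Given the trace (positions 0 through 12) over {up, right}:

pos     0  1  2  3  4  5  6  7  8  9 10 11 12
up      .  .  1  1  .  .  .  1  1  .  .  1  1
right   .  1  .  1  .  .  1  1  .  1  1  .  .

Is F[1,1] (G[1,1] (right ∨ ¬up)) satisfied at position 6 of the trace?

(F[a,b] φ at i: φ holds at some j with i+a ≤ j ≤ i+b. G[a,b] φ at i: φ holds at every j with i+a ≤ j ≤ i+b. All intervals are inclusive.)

No

Check G[1,1] (right ∨ ¬up) at each j in [7,7]:
  j=7: fails at 8
No position in the window satisfies it → formula fails.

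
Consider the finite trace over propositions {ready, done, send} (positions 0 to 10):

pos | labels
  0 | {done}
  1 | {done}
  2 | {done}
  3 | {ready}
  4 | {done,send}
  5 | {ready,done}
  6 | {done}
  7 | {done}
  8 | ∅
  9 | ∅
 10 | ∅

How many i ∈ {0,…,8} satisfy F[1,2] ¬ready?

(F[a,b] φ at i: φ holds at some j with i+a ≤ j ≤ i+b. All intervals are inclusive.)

9

Evaluate at each i in [0,8]:
  i=0: ✓ (witness j=1)
  i=1: ✓ (witness j=2)
  i=2: ✓ (witness j=4)
  i=3: ✓ (witness j=4)
  i=4: ✓ (witness j=6)
  i=5: ✓ (witness j=6)
  i=6: ✓ (witness j=7)
  i=7: ✓ (witness j=8)
  i=8: ✓ (witness j=9)
Positions where it holds: {0, 1, 2, 3, 4, 5, 6, 7, 8} → 9.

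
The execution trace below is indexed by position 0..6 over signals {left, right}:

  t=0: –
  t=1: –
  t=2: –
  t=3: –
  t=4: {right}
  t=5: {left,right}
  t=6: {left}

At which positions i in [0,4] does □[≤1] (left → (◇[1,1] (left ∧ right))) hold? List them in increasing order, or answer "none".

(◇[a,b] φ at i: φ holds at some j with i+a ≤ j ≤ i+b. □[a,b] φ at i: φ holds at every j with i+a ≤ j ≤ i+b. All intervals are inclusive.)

0, 1, 2, 3

Evaluate at each i in [0,4]:
  i=0: ✓ (all of [0,1])
  i=1: ✓ (all of [1,2])
  i=2: ✓ (all of [2,3])
  i=3: ✓ (all of [3,4])
  i=4: ✗ (fails at j=5)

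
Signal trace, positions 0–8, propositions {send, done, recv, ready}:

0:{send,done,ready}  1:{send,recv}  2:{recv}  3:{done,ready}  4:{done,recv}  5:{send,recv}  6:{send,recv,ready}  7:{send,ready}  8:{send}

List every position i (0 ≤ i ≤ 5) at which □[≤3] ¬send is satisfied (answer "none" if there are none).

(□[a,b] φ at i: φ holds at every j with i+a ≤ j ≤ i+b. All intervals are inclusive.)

none

Evaluate at each i in [0,5]:
  i=0: ✗ (fails at j=0)
  i=1: ✗ (fails at j=1)
  i=2: ✗ (fails at j=5)
  i=3: ✗ (fails at j=5)
  i=4: ✗ (fails at j=5)
  i=5: ✗ (fails at j=5)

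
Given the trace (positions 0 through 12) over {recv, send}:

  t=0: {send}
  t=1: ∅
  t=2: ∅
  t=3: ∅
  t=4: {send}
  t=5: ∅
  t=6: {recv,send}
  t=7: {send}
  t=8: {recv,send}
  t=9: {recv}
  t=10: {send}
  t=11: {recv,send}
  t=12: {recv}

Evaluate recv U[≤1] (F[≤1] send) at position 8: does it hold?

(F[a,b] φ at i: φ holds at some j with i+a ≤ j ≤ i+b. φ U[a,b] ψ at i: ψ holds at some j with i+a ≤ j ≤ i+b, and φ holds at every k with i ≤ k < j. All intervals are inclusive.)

Yes

Need some j in [8,9] with F[≤1] send, and recv at every k in [8,j-1].
  j=8: F[≤1] send holds; no prefix to check → satisfied.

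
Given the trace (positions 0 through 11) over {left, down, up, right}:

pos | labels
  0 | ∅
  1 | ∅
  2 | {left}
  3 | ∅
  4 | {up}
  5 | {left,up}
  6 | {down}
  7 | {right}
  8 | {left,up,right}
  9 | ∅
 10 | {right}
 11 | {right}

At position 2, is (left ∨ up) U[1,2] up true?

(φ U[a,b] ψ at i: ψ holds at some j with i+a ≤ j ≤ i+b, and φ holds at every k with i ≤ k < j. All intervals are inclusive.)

No

Need some j in [3,4] with up, and (left ∨ up) at every k in [2,j-1].
  j=3: up false.
  j=4: up holds, but (left ∨ up) fails at k=3 → not this j.
No j in the window works → until fails.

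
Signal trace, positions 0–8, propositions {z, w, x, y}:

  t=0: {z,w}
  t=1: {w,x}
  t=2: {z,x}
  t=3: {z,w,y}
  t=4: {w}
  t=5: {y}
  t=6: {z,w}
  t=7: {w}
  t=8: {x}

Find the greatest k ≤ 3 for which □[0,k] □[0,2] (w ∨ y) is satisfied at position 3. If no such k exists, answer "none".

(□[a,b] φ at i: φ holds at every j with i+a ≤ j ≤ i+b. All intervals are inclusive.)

2

□[0,2] (w ∨ y) must hold from j=3 onward; find where it first fails.
  j=3: holds
  j=4: holds
  j=5: holds
  j=6: fails
Holds on [3,5], so largest k = 2.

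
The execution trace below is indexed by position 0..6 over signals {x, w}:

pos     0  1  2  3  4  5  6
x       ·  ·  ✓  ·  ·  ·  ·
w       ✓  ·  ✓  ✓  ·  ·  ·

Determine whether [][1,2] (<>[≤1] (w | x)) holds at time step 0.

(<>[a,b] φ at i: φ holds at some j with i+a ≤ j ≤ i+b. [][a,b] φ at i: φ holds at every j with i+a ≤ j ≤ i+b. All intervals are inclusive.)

Check <>[≤1] (w | x) at every j in [1,2]:
  j=1: holds (witness at 2)
  j=2: holds (witness at 2)
All positions satisfy it → formula holds.

Yes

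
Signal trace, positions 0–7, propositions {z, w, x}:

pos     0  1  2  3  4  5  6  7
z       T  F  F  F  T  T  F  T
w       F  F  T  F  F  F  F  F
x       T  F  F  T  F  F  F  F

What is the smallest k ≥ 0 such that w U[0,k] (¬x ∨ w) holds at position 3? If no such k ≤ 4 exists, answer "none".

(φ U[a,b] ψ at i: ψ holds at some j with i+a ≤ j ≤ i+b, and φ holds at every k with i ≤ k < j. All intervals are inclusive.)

Need earliest j ≥ 3 with (¬x ∨ w), and w at every k in [3,j-1].
  j=3: rhs fails.
  j=4: rhs holds but lhs fails at k=3.
  j=5: rhs holds but lhs fails at k=3.
  j=6: rhs holds but lhs fails at k=3.
  j=7: rhs holds but lhs fails at k=3.
No witness within the range → none.

none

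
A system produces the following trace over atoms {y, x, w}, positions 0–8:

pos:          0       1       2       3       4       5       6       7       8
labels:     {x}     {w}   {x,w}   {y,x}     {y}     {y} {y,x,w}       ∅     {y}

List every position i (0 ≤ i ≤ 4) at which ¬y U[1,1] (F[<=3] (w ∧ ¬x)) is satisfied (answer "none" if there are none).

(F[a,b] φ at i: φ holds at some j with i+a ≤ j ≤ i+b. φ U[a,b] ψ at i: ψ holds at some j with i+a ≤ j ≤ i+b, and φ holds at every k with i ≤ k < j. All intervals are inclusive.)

Evaluate at each i in [0,4]:
  i=0: ✓ (rhs at j=1; lhs holds on [0,0])
  i=1: ✗ (no rhs in [2,2])
  i=2: ✗ (no rhs in [3,3])
  i=3: ✗ (no rhs in [4,4])
  i=4: ✗ (no rhs in [5,5])

0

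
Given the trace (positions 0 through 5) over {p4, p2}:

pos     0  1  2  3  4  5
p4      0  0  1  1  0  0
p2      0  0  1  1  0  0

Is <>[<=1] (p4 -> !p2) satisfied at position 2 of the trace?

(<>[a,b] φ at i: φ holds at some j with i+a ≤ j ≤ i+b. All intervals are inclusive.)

Does not hold

Check (p4 -> !p2) at each j in [2,3]:
  j=2: false
  j=3: false
No position in the window satisfies it → formula fails.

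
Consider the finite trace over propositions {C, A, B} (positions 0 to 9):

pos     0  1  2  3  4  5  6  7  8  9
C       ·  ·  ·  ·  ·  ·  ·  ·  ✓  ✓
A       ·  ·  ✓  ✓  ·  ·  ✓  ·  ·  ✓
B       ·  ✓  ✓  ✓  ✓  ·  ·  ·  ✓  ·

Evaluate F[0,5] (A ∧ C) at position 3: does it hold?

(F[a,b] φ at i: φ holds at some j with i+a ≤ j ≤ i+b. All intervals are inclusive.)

No

Check (A ∧ C) at each j in [3,8]:
  j=3: false
  j=4: false
  j=5: false
  j=6: false
  j=7: false
  j=8: false
No position in the window satisfies it → formula fails.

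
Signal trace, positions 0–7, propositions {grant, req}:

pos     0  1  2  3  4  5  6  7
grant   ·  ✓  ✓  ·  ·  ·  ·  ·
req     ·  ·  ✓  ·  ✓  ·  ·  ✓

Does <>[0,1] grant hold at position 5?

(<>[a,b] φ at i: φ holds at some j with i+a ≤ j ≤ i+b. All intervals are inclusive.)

Does not hold

Check grant at each j in [5,6]:
  j=5: false
  j=6: false
No position in the window satisfies it → formula fails.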